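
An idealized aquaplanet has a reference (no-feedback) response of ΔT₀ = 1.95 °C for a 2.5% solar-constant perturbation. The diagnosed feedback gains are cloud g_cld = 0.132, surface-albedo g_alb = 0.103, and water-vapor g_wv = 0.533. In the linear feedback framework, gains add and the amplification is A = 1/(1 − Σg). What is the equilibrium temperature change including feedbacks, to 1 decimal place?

8.4 °C

Total gain g = 0.132 + 0.103 + 0.533 = 0.768.
Amplification A = 1/(1 − 0.768) = 4.31.
ΔT = 1.95 × 4.31 = 8.4 °C.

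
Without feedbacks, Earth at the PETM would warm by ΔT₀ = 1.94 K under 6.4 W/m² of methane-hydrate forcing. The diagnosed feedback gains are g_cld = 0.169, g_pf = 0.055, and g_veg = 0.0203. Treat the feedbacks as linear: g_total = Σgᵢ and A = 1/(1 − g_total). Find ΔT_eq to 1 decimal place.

Total gain g = 0.169 + 0.055 + 0.0203 = 0.2443.
Amplification A = 1/(1 − 0.2443) = 1.323.
ΔT = 1.94 × 1.323 = 2.6 K.

2.6 K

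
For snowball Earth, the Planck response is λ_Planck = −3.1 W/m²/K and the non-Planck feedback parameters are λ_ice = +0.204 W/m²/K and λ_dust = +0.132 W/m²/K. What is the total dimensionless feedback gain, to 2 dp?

0.11

Convert to gains: g_ice = 0.204/3.1 = 0.06581; g_dust = 0.132/3.1 = 0.04258.
Total gain g = 0.10839.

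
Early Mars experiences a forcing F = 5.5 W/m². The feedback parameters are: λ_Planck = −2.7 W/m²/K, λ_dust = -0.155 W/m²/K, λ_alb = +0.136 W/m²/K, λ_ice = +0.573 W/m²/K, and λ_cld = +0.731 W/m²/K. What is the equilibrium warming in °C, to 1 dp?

3.9 °C

Net feedback parameter λ = (−2.7) + (-0.155) + (+0.136) + (+0.573) + (+0.731) = -1.415 W/m²/K.
ΔT = −F/λ = −5.5/(-1.415) = 3.9 °C.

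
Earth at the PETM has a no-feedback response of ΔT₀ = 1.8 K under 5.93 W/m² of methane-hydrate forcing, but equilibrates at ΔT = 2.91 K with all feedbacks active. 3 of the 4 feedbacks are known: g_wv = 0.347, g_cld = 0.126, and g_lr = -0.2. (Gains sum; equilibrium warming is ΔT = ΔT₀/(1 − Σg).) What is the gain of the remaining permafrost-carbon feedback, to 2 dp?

0.11

Amplification A = ΔT/ΔT₀ = 2.91/1.8 = 1.617.
Total gain g = 1 − 1/A = 1 − 1/1.617 = 0.3816.
Known gains sum to 0.347 + 0.126 − 0.2 = 0.273.
g_pf = 0.3816 − 0.273 = 0.11.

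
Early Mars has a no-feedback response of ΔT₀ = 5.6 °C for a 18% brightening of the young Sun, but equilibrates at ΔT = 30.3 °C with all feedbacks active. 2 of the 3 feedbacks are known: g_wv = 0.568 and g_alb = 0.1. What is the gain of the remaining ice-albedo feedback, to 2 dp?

Amplification A = ΔT/ΔT₀ = 30.3/5.6 = 5.411.
Total gain g = 1 − 1/A = 1 − 1/5.411 = 0.8152.
Known gains sum to 0.568 + 0.1 = 0.668.
g_ice = 0.8152 − 0.668 = 0.15.

0.15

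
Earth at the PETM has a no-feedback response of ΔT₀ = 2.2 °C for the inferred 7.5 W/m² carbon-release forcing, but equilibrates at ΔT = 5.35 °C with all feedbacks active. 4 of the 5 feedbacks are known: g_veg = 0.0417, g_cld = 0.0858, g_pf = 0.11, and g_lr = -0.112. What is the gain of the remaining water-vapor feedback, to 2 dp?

0.46

Amplification A = ΔT/ΔT₀ = 5.35/2.2 = 2.432.
Total gain g = 1 − 1/A = 1 − 1/2.432 = 0.5888.
Known gains sum to 0.0417 + 0.0858 + 0.11 − 0.112 = 0.1255.
g_wv = 0.5888 − 0.1255 = 0.46.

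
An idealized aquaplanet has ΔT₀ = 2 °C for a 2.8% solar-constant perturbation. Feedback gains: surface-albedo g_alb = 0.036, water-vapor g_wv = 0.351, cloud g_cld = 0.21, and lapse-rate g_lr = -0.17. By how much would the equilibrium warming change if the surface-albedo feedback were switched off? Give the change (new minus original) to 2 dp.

Original: g = 0.427, ΔT = 2/(1−0.427) = 3.4904 °C.
Without surface-albedo: g' = 0.391, ΔT' = 2/(1−0.391) = 3.2841 °C.
Change = 3.2841 − 3.4904 = -0.21 °C.

-0.21 °C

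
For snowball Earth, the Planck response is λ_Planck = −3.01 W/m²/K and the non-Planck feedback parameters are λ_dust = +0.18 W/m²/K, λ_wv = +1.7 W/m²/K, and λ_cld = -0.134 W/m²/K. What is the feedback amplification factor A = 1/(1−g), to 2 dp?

Convert to gains: g_dust = 0.18/3.01 = 0.0598; g_wv = 1.7/3.01 = 0.5648; g_cld = -0.134/3.01 = -0.04452.
Total gain g = 0.58008.
A = 1/(1 − 0.58008) = 2.38.

2.38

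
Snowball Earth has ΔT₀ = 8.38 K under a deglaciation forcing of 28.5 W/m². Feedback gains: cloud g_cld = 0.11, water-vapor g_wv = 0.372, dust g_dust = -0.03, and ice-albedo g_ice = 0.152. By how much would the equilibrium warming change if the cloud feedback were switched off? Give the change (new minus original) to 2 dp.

-4.60 K

Original: g = 0.604, ΔT = 8.38/(1−0.604) = 21.1616 K.
Without cloud: g' = 0.494, ΔT' = 8.38/(1−0.494) = 16.5613 K.
Change = 16.5613 − 21.1616 = -4.60 K.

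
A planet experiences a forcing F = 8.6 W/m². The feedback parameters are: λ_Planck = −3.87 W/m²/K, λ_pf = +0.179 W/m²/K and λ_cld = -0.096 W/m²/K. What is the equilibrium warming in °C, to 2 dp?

2.27 °C

Net feedback parameter λ = (−3.87) + (+0.179) + (-0.096) = -3.787 W/m²/K.
ΔT = −F/λ = −8.6/(-3.787) = 2.27 °C.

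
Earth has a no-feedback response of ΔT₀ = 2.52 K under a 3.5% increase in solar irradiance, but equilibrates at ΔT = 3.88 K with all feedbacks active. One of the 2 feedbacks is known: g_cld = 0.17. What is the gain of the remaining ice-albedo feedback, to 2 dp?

0.18

Amplification A = ΔT/ΔT₀ = 3.88/2.52 = 1.54.
Total gain g = 1 − 1/A = 1 − 1/1.54 = 0.3506.
The known gain is 0.17.
g_ice = 0.3506 − 0.17 = 0.18.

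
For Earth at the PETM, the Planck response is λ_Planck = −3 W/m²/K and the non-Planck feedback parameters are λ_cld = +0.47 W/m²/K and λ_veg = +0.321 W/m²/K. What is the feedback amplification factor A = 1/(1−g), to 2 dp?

1.36

Convert to gains: g_cld = 0.47/3 = 0.1567; g_veg = 0.321/3 = 0.107.
Total gain g = 0.2637.
A = 1/(1 − 0.2637) = 1.36.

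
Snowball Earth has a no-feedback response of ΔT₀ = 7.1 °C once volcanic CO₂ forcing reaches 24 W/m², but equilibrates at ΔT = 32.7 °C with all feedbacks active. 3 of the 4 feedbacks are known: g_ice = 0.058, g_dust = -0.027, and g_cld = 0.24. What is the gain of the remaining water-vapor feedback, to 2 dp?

Amplification A = ΔT/ΔT₀ = 32.7/7.1 = 4.606.
Total gain g = 1 − 1/A = 1 − 1/4.606 = 0.7829.
Known gains sum to 0.058 − 0.027 + 0.24 = 0.271.
g_wv = 0.7829 − 0.271 = 0.51.

0.51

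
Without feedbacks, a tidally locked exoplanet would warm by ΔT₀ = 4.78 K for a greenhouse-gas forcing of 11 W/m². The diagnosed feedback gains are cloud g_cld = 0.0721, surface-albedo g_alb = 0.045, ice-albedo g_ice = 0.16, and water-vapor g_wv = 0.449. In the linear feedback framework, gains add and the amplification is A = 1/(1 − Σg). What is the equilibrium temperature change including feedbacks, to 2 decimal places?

Total gain g = 0.0721 + 0.045 + 0.16 + 0.449 = 0.7261.
Amplification A = 1/(1 − 0.7261) = 3.651.
ΔT = 4.78 × 3.651 = 17.45 K.

17.45 K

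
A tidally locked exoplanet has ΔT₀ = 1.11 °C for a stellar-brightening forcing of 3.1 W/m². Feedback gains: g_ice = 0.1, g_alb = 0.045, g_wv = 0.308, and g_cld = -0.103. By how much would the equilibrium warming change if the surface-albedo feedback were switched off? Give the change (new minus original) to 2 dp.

-0.11 °C

Original: g = 0.35, ΔT = 1.11/(1−0.35) = 1.7077 °C.
Without surface-albedo: g' = 0.305, ΔT' = 1.11/(1−0.305) = 1.5971 °C.
Change = 1.5971 − 1.7077 = -0.11 °C.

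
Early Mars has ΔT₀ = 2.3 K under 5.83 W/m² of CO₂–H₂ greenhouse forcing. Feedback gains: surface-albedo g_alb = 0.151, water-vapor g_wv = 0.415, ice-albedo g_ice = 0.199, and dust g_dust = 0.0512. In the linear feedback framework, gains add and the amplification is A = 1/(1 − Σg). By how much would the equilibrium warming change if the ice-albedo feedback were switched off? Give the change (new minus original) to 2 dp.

Original: g = 0.8162, ΔT = 2.3/(1−0.8162) = 12.5136 K.
Without ice-albedo: g' = 0.6172, ΔT' = 2.3/(1−0.6172) = 6.0084 K.
Change = 6.0084 − 12.5136 = -6.51 K.

-6.51 K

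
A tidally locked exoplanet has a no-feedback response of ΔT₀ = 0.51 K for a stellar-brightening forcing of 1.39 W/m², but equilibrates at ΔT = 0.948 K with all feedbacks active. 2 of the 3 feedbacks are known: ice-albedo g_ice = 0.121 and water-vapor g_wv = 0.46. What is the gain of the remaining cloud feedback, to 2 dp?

-0.12

Amplification A = ΔT/ΔT₀ = 0.948/0.51 = 1.859.
Total gain g = 1 − 1/A = 1 − 1/1.859 = 0.4621.
Known gains sum to 0.121 + 0.46 = 0.581.
g_cld = 0.4621 − 0.581 = -0.12.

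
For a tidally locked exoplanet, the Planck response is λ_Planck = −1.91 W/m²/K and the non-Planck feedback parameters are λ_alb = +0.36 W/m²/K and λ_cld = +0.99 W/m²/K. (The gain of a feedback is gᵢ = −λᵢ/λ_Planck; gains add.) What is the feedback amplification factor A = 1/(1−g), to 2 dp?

3.41

Convert to gains: g_alb = 0.36/1.91 = 0.1885; g_cld = 0.99/1.91 = 0.5183.
Total gain g = 0.7068.
A = 1/(1 − 0.7068) = 3.41.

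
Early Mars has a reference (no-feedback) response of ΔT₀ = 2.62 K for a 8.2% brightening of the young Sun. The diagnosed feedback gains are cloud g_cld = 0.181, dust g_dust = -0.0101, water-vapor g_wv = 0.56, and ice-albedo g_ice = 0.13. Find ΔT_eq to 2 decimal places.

18.84 K

Total gain g = 0.181 − 0.0101 + 0.56 + 0.13 = 0.8609.
Amplification A = 1/(1 − 0.8609) = 7.189.
ΔT = 2.62 × 7.189 = 18.84 K.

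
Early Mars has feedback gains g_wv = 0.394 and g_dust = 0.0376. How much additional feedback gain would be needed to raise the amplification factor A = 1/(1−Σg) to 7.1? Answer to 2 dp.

Current total gain = 0.4316.
Target gain for A = 7.1: g* = 1 − 1/7.1 = 0.8592.
Additional gain needed = 0.8592 − 0.4316 = 0.43.

0.43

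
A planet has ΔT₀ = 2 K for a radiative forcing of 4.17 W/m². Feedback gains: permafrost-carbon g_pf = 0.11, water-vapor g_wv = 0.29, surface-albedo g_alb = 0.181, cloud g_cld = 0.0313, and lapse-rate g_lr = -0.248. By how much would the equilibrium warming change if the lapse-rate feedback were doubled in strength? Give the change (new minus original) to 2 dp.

Original: g = 0.3643, ΔT = 2/(1−0.3643) = 3.1461 K.
With doubled lapse-rate: g' = 0.1163, ΔT' = 2/(1−0.1163) = 2.2632 K.
Change = 2.2632 − 3.1461 = -0.88 K.

-0.88 K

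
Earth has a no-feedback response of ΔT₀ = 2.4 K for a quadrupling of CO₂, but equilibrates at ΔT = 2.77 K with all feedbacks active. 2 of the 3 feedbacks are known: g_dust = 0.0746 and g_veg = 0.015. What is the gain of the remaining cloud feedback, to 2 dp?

0.04

Amplification A = ΔT/ΔT₀ = 2.77/2.4 = 1.154.
Total gain g = 1 − 1/A = 1 − 1/1.154 = 0.1334.
Known gains sum to 0.0746 + 0.015 = 0.0896.
g_cld = 0.1334 − 0.0896 = 0.04.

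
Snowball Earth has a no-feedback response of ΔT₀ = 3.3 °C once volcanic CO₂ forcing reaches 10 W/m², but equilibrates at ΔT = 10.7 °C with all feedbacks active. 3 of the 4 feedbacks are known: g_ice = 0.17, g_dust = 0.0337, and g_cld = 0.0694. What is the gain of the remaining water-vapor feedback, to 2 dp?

0.42

Amplification A = ΔT/ΔT₀ = 10.7/3.3 = 3.242.
Total gain g = 1 − 1/A = 1 − 1/3.242 = 0.6915.
Known gains sum to 0.17 + 0.0337 + 0.0694 = 0.2731.
g_wv = 0.6915 − 0.2731 = 0.42.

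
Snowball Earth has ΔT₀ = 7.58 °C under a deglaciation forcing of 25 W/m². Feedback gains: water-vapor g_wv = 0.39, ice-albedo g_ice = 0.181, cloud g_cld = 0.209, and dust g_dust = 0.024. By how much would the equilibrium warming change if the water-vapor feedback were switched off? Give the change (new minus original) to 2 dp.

-25.74 °C

Original: g = 0.804, ΔT = 7.58/(1−0.804) = 38.6735 °C.
Without water-vapor: g' = 0.414, ΔT' = 7.58/(1−0.414) = 12.9352 °C.
Change = 12.9352 − 38.6735 = -25.74 °C.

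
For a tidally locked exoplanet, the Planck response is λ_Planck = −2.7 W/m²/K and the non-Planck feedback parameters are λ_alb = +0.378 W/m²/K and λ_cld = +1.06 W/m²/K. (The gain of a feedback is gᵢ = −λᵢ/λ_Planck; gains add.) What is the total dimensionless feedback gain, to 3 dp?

0.533

Convert to gains: g_alb = 0.378/2.7 = 0.14; g_cld = 1.06/2.7 = 0.3926.
Total gain g = 0.5326.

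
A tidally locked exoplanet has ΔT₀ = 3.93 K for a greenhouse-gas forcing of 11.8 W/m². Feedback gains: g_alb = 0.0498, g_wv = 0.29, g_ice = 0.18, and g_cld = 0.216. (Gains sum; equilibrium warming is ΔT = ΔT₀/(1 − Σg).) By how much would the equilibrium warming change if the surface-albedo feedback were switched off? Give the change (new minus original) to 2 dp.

Original: g = 0.7358, ΔT = 3.93/(1−0.7358) = 14.8751 K.
Without surface-albedo: g' = 0.686, ΔT' = 3.93/(1−0.686) = 12.5159 K.
Change = 12.5159 − 14.8751 = -2.36 K.

-2.36 K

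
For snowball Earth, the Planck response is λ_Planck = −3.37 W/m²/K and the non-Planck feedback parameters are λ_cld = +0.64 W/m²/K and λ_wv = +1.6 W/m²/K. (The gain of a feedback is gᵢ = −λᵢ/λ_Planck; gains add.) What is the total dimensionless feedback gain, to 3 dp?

0.665

Convert to gains: g_cld = 0.64/3.37 = 0.1899; g_wv = 1.6/3.37 = 0.4748.
Total gain g = 0.6647.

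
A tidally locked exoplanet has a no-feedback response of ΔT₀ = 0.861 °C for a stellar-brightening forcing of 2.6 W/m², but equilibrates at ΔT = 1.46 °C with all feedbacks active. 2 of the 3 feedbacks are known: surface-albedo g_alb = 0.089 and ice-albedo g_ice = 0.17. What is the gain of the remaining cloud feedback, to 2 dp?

Amplification A = ΔT/ΔT₀ = 1.46/0.861 = 1.696.
Total gain g = 1 − 1/A = 1 − 1/1.696 = 0.4104.
Known gains sum to 0.089 + 0.17 = 0.259.
g_cld = 0.4104 − 0.259 = 0.15.

0.15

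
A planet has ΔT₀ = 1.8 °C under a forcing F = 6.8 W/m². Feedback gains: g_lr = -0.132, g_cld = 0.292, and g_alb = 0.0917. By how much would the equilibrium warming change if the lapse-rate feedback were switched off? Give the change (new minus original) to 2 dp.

Original: g = 0.2517, ΔT = 1.8/(1−0.2517) = 2.4055 °C.
Without lapse-rate: g' = 0.3837, ΔT' = 1.8/(1−0.3837) = 2.9207 °C.
Change = 2.9207 − 2.4055 = 0.52 °C.

0.52 °C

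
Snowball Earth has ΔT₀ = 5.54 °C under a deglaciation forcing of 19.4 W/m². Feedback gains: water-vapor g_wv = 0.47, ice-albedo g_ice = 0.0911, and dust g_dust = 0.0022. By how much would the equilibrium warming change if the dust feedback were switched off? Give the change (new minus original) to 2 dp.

-0.06 °C

Original: g = 0.5633, ΔT = 5.54/(1−0.5633) = 12.6861 °C.
Without dust: g' = 0.5611, ΔT' = 5.54/(1−0.5611) = 12.6225 °C.
Change = 12.6225 − 12.6861 = -0.06 °C.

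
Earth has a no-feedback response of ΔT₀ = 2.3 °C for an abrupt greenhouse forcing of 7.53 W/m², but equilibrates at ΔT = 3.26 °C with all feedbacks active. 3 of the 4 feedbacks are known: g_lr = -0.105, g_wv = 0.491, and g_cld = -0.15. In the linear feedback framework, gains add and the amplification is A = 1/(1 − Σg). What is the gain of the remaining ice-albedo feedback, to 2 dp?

0.06

Amplification A = ΔT/ΔT₀ = 3.26/2.3 = 1.417.
Total gain g = 1 − 1/A = 1 − 1/1.417 = 0.2943.
Known gains sum to -0.105 + 0.491 − 0.15 = 0.236.
g_ice = 0.2943 − 0.236 = 0.06.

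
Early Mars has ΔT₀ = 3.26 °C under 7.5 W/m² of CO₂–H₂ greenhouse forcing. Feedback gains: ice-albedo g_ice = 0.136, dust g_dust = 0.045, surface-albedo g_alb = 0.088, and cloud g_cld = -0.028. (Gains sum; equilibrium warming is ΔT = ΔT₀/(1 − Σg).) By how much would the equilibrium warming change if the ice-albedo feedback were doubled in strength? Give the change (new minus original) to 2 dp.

Original: g = 0.241, ΔT = 3.26/(1−0.241) = 4.2951 °C.
With doubled ice-albedo: g' = 0.377, ΔT' = 3.26/(1−0.377) = 5.2327 °C.
Change = 5.2327 − 4.2951 = 0.94 °C.

0.94 °C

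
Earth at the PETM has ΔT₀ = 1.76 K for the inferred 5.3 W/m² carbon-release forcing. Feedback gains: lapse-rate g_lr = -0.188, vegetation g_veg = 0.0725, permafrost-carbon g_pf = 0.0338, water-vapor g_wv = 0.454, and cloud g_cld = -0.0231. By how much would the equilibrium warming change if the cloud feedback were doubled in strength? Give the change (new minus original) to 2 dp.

-0.09 K

Original: g = 0.3492, ΔT = 1.76/(1−0.3492) = 2.7044 K.
With doubled cloud: g' = 0.3261, ΔT' = 1.76/(1−0.3261) = 2.6117 K.
Change = 2.6117 − 2.7044 = -0.09 K.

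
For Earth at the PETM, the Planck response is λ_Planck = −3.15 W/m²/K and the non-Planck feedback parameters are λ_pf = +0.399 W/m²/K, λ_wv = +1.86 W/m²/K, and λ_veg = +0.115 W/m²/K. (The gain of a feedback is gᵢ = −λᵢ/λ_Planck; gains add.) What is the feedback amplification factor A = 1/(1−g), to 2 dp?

Convert to gains: g_pf = 0.399/3.15 = 0.1267; g_wv = 1.86/3.15 = 0.5905; g_veg = 0.115/3.15 = 0.03651.
Total gain g = 0.75371.
A = 1/(1 − 0.75371) = 4.06.

4.06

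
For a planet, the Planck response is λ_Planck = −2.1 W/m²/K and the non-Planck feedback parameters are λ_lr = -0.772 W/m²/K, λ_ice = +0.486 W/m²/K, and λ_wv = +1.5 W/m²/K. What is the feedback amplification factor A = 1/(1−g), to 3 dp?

Convert to gains: g_lr = -0.772/2.1 = -0.3676; g_ice = 0.486/2.1 = 0.2314; g_wv = 1.5/2.1 = 0.7143.
Total gain g = 0.5781.
A = 1/(1 − 0.5781) = 2.370.

2.370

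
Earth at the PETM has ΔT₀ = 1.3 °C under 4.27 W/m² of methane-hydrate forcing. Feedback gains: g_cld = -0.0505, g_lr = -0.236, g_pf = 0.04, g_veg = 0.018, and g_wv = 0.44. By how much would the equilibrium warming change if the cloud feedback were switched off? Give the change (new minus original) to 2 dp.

Original: g = 0.2115, ΔT = 1.3/(1−0.2115) = 1.6487 °C.
Without cloud: g' = 0.262, ΔT' = 1.3/(1−0.262) = 1.7615 °C.
Change = 1.7615 − 1.6487 = 0.11 °C.

0.11 °C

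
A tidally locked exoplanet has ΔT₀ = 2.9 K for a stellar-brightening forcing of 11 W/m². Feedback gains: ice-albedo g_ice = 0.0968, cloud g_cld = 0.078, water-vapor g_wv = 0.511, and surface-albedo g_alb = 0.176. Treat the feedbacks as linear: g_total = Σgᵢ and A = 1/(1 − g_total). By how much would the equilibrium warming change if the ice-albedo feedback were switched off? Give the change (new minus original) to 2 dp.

Original: g = 0.8618, ΔT = 2.9/(1−0.8618) = 20.9841 K.
Without ice-albedo: g' = 0.765, ΔT' = 2.9/(1−0.765) = 12.3404 K.
Change = 12.3404 − 20.9841 = -8.64 K.

-8.64 K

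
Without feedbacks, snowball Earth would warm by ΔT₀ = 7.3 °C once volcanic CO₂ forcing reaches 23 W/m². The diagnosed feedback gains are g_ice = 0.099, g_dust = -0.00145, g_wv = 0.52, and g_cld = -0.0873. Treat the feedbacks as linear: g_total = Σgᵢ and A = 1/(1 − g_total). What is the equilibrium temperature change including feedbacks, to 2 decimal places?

15.54 °C

Total gain g = 0.099 − 0.00145 + 0.52 − 0.0873 = 0.53025.
Amplification A = 1/(1 − 0.53025) = 2.129.
ΔT = 7.3 × 2.129 = 15.54 °C.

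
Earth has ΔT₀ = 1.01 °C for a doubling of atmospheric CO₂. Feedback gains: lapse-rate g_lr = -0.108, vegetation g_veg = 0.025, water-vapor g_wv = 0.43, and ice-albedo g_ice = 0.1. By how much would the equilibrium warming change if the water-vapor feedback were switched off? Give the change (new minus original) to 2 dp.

-0.80 °C

Original: g = 0.447, ΔT = 1.01/(1−0.447) = 1.8264 °C.
Without water-vapor: g' = 0.017, ΔT' = 1.01/(1−0.017) = 1.0275 °C.
Change = 1.0275 − 1.8264 = -0.80 °C.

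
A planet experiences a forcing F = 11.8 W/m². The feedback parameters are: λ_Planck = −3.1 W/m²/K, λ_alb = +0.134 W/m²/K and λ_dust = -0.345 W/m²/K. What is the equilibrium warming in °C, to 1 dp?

3.6 °C

Net feedback parameter λ = (−3.1) + (+0.134) + (-0.345) = -3.311 W/m²/K.
ΔT = −F/λ = −11.8/(-3.311) = 3.6 °C.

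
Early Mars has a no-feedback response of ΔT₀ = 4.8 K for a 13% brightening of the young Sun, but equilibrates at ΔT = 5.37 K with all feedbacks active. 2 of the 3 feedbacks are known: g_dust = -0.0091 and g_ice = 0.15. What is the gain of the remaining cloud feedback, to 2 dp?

-0.03

Amplification A = ΔT/ΔT₀ = 5.37/4.8 = 1.119.
Total gain g = 1 − 1/A = 1 − 1/1.119 = 0.1063.
Known gains sum to -0.0091 + 0.15 = 0.1409.
g_cld = 0.1063 − 0.1409 = -0.03.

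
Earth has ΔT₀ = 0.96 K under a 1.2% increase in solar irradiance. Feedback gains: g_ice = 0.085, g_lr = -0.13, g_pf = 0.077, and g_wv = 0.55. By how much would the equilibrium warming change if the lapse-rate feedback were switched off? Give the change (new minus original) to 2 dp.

1.04 K

Original: g = 0.582, ΔT = 0.96/(1−0.582) = 2.2967 K.
Without lapse-rate: g' = 0.712, ΔT' = 0.96/(1−0.712) = 3.3333 K.
Change = 3.3333 − 2.2967 = 1.04 K.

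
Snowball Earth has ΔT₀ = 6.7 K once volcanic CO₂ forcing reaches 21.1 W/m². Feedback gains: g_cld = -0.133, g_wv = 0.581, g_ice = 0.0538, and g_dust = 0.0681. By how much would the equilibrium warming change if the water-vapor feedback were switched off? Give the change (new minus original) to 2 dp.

-8.95 K

Original: g = 0.5699, ΔT = 6.7/(1−0.5699) = 15.5778 K.
Without water-vapor: g' = -0.0111, ΔT' = 6.7/(1+0.0111) = 6.6264 K.
Change = 6.6264 − 15.5778 = -8.95 K.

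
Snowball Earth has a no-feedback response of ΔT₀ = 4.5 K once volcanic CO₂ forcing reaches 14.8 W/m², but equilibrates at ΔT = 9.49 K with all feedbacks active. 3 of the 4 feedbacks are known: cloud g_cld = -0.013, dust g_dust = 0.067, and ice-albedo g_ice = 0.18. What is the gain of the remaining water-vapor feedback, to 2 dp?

0.29

Amplification A = ΔT/ΔT₀ = 9.49/4.5 = 2.109.
Total gain g = 1 − 1/A = 1 − 1/2.109 = 0.5258.
Known gains sum to -0.013 + 0.067 + 0.18 = 0.234.
g_wv = 0.5258 − 0.234 = 0.29.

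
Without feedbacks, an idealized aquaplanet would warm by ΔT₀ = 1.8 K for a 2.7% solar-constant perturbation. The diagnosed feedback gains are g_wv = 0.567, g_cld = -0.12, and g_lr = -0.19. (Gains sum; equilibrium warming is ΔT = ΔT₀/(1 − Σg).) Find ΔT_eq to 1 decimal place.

2.4 K

Total gain g = 0.567 − 0.12 − 0.19 = 0.257.
Amplification A = 1/(1 − 0.257) = 1.346.
ΔT = 1.8 × 1.346 = 2.4 K.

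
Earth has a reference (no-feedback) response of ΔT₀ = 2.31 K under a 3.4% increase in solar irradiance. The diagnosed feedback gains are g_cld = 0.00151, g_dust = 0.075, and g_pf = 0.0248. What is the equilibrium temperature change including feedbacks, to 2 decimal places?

Total gain g = 0.00151 + 0.075 + 0.0248 = 0.10131.
Amplification A = 1/(1 − 0.10131) = 1.113.
ΔT = 2.31 × 1.113 = 2.57 K.

2.57 K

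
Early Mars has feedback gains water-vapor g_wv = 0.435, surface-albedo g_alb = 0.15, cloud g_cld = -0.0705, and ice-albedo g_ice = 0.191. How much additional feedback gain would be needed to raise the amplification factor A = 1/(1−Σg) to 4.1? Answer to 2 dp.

Current total gain = 0.7055.
Target gain for A = 4.1: g* = 1 − 1/4.1 = 0.7561.
Additional gain needed = 0.7561 − 0.7055 = 0.05.

0.05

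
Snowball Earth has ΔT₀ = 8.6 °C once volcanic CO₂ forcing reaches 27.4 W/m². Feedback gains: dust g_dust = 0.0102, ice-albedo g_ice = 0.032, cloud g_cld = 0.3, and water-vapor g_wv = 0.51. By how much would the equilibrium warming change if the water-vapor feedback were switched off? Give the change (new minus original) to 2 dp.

-45.11 °C

Original: g = 0.8522, ΔT = 8.6/(1−0.8522) = 58.1867 °C.
Without water-vapor: g' = 0.3422, ΔT' = 8.6/(1−0.3422) = 13.0739 °C.
Change = 13.0739 − 58.1867 = -45.11 °C.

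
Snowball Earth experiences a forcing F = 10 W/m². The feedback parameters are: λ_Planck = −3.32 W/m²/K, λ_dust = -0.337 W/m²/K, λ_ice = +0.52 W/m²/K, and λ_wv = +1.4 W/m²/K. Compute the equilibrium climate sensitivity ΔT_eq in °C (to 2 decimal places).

Net feedback parameter λ = (−3.32) + (-0.337) + (+0.52) + (+1.4) = -1.737 W/m²/K.
ΔT = −F/λ = −10/(-1.737) = 5.76 °C.

5.76 °C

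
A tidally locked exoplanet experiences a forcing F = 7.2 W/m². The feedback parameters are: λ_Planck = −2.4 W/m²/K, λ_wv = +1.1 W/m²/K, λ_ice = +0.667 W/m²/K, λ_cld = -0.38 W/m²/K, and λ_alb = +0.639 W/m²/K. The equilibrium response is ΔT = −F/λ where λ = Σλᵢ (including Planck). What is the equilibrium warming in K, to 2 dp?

19.25 K

Net feedback parameter λ = (−2.4) + (+1.1) + (+0.667) + (-0.38) + (+0.639) = -0.374 W/m²/K.
ΔT = −F/λ = −7.2/(-0.374) = 19.25 K.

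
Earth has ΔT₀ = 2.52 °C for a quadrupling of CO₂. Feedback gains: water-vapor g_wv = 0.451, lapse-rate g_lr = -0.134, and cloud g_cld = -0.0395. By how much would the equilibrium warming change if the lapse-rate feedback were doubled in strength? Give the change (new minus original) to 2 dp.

-0.55 °C

Original: g = 0.2775, ΔT = 2.52/(1−0.2775) = 3.4879 °C.
With doubled lapse-rate: g' = 0.1435, ΔT' = 2.52/(1−0.1435) = 2.9422 °C.
Change = 2.9422 − 3.4879 = -0.55 °C.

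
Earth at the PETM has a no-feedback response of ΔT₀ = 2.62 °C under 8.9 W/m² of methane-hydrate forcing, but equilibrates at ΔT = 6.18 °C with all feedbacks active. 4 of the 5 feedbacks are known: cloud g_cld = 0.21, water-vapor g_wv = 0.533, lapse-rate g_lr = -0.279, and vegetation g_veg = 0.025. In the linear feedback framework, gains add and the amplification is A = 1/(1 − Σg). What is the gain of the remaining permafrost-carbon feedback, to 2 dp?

Amplification A = ΔT/ΔT₀ = 6.18/2.62 = 2.359.
Total gain g = 1 − 1/A = 1 − 1/2.359 = 0.5761.
Known gains sum to 0.21 + 0.533 − 0.279 + 0.025 = 0.489.
g_pf = 0.5761 − 0.489 = 0.09.

0.09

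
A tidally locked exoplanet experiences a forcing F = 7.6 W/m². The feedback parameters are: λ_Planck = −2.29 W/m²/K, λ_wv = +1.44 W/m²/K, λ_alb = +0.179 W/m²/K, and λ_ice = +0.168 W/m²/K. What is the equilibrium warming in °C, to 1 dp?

Net feedback parameter λ = (−2.29) + (+1.44) + (+0.179) + (+0.168) = -0.503 W/m²/K.
ΔT = −F/λ = −7.6/(-0.503) = 15.1 °C.

15.1 °C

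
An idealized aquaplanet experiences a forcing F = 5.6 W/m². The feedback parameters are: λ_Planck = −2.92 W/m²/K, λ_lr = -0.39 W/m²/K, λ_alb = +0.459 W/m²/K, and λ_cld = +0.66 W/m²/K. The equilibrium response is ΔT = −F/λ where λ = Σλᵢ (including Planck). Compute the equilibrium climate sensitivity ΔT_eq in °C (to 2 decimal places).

Net feedback parameter λ = (−2.92) + (-0.39) + (+0.459) + (+0.66) = -2.191 W/m²/K.
ΔT = −F/λ = −5.6/(-2.191) = 2.56 °C.

2.56 °C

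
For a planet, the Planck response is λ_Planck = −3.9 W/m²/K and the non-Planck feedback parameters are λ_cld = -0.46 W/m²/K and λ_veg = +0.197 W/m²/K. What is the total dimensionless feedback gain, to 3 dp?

-0.067

Convert to gains: g_cld = -0.46/3.9 = -0.1179; g_veg = 0.197/3.9 = 0.05051.
Total gain g = -0.06739.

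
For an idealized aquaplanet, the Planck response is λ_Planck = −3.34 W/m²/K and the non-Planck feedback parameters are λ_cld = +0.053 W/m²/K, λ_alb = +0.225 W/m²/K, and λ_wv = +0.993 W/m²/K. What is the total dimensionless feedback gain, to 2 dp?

Convert to gains: g_cld = 0.053/3.34 = 0.01587; g_alb = 0.225/3.34 = 0.06737; g_wv = 0.993/3.34 = 0.2973.
Total gain g = 0.38054.

0.38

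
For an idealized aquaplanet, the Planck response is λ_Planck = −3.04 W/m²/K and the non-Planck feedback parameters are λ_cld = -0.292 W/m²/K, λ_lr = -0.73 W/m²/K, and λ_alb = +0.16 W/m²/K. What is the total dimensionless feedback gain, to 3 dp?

Convert to gains: g_cld = -0.292/3.04 = -0.09605; g_lr = -0.73/3.04 = -0.2401; g_alb = 0.16/3.04 = 0.05263.
Total gain g = -0.28352.

-0.284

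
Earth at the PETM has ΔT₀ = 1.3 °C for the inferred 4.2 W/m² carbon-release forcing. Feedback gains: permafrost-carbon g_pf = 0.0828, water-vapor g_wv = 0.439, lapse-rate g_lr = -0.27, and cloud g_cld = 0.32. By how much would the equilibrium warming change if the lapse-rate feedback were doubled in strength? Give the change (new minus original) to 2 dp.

Original: g = 0.5718, ΔT = 1.3/(1−0.5718) = 3.0360 °C.
With doubled lapse-rate: g' = 0.3018, ΔT' = 1.3/(1−0.3018) = 1.8619 °C.
Change = 1.8619 − 3.0360 = -1.17 °C.

-1.17 °C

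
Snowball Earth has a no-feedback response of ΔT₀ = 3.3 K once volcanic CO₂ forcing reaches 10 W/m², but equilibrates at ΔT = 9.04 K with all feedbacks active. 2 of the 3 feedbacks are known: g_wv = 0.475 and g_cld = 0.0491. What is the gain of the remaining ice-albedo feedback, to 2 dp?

0.11

Amplification A = ΔT/ΔT₀ = 9.04/3.3 = 2.739.
Total gain g = 1 − 1/A = 1 − 1/2.739 = 0.6349.
Known gains sum to 0.475 + 0.0491 = 0.5241.
g_ice = 0.6349 − 0.5241 = 0.11.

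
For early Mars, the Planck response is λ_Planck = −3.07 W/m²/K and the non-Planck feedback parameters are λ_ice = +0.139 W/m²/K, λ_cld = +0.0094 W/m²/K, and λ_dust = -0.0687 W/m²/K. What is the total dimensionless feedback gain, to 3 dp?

0.026

Convert to gains: g_ice = 0.139/3.07 = 0.04528; g_cld = 0.0094/3.07 = 0.003062; g_dust = -0.0687/3.07 = -0.02238.
Total gain g = 0.025962.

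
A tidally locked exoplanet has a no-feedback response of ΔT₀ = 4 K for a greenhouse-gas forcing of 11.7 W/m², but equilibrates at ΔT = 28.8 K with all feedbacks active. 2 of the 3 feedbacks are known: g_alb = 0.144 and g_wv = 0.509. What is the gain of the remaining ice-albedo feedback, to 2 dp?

0.21

Amplification A = ΔT/ΔT₀ = 28.8/4 = 7.2.
Total gain g = 1 − 1/A = 1 − 1/7.2 = 0.8611.
Known gains sum to 0.144 + 0.509 = 0.653.
g_ice = 0.8611 − 0.653 = 0.21.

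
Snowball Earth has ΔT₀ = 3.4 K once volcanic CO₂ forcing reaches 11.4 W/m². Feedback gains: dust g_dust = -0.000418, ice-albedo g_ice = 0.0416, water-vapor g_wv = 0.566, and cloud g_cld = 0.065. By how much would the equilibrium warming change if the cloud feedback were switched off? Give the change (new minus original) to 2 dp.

-1.72 K

Original: g = 0.672182, ΔT = 3.4/(1−0.672182) = 10.3716 K.
Without cloud: g' = 0.607182, ΔT' = 3.4/(1−0.607182) = 8.6554 K.
Change = 8.6554 − 10.3716 = -1.72 K.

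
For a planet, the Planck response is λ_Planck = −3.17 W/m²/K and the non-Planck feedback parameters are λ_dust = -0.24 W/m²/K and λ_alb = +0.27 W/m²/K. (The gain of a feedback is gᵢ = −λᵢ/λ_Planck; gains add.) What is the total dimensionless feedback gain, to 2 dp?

Convert to gains: g_dust = -0.24/3.17 = -0.07571; g_alb = 0.27/3.17 = 0.08517.
Total gain g = 0.00946.

0.01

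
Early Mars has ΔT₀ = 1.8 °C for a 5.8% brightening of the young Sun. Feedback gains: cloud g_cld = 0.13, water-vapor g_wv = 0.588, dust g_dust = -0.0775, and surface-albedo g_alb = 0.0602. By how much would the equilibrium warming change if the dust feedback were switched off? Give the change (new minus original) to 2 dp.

Original: g = 0.7007, ΔT = 1.8/(1−0.7007) = 6.0140 °C.
Without dust: g' = 0.7782, ΔT' = 1.8/(1−0.7782) = 8.1154 °C.
Change = 8.1154 − 6.0140 = 2.10 °C.

2.10 °C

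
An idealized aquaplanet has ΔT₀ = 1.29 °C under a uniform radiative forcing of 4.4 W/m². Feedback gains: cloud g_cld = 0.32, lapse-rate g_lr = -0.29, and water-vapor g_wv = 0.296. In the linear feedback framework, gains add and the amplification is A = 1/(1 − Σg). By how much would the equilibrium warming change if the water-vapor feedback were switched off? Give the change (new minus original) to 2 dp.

Original: g = 0.326, ΔT = 1.29/(1−0.326) = 1.9139 °C.
Without water-vapor: g' = 0.03, ΔT' = 1.29/(1−0.03) = 1.3299 °C.
Change = 1.3299 − 1.9139 = -0.58 °C.

-0.58 °C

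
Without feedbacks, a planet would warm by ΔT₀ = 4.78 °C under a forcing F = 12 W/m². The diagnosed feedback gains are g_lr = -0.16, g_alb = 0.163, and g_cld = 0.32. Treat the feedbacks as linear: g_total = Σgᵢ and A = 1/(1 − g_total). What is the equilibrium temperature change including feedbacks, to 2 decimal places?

7.06 °C

Total gain g = -0.16 + 0.163 + 0.32 = 0.323.
Amplification A = 1/(1 − 0.323) = 1.477.
ΔT = 4.78 × 1.477 = 7.06 °C.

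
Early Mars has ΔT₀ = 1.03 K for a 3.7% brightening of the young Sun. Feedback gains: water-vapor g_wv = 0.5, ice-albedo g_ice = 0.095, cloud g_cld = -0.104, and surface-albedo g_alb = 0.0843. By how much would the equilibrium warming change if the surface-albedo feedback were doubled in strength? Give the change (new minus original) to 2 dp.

Original: g = 0.5753, ΔT = 1.03/(1−0.5753) = 2.4252 K.
With doubled surface-albedo: g' = 0.6596, ΔT' = 1.03/(1−0.6596) = 3.0259 K.
Change = 3.0259 − 2.4252 = 0.60 K.

0.60 K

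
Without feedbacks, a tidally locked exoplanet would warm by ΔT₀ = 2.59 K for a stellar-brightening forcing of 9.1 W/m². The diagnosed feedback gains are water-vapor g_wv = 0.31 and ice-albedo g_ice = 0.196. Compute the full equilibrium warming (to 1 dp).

5.2 K

Total gain g = 0.31 + 0.196 = 0.506.
Amplification A = 1/(1 − 0.506) = 2.024.
ΔT = 2.59 × 2.024 = 5.2 K.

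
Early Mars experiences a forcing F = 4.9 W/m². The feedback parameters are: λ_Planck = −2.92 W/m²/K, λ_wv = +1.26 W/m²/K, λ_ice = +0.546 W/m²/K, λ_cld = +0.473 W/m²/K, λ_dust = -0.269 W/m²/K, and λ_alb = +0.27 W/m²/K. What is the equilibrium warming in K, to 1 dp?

Net feedback parameter λ = (−2.92) + (+1.26) + (+0.546) + (+0.473) + (-0.269) + (+0.27) = -0.64 W/m²/K.
ΔT = −F/λ = −4.9/(-0.64) = 7.7 K.

7.7 K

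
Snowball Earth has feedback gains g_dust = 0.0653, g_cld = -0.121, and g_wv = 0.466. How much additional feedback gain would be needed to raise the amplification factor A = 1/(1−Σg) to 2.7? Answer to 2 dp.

0.22

Current total gain = 0.4103.
Target gain for A = 2.7: g* = 1 − 1/2.7 = 0.6296.
Additional gain needed = 0.6296 − 0.4103 = 0.22.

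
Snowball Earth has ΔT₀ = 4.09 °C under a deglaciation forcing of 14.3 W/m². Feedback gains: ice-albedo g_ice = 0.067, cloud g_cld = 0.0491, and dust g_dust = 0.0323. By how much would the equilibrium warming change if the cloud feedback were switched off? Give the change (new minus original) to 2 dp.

Original: g = 0.1484, ΔT = 4.09/(1−0.1484) = 4.8027 °C.
Without cloud: g' = 0.0993, ΔT' = 4.09/(1−0.0993) = 4.5409 °C.
Change = 4.5409 − 4.8027 = -0.26 °C.

-0.26 °C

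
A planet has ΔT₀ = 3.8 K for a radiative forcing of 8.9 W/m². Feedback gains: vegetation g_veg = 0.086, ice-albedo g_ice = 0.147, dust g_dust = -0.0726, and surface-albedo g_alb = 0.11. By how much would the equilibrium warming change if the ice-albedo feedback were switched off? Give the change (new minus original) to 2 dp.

-0.87 K

Original: g = 0.2704, ΔT = 3.8/(1−0.2704) = 5.2083 K.
Without ice-albedo: g' = 0.1234, ΔT' = 3.8/(1−0.1234) = 4.3349 K.
Change = 4.3349 − 5.2083 = -0.87 K.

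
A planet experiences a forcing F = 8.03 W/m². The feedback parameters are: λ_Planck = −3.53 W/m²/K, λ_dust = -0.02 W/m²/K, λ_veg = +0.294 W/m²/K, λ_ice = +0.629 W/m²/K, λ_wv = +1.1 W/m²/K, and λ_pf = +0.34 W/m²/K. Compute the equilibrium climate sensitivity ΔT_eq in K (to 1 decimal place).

6.8 K

Net feedback parameter λ = (−3.53) + (-0.02) + (+0.294) + (+0.629) + (+1.1) + (+0.34) = -1.187 W/m²/K.
ΔT = −F/λ = −8.03/(-1.187) = 6.8 K.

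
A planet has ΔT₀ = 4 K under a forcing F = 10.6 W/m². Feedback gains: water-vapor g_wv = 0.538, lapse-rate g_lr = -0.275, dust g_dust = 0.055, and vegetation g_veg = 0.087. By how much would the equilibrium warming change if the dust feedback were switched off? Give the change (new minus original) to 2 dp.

-0.57 K

Original: g = 0.405, ΔT = 4/(1−0.405) = 6.7227 K.
Without dust: g' = 0.35, ΔT' = 4/(1−0.35) = 6.1538 K.
Change = 6.1538 − 6.7227 = -0.57 K.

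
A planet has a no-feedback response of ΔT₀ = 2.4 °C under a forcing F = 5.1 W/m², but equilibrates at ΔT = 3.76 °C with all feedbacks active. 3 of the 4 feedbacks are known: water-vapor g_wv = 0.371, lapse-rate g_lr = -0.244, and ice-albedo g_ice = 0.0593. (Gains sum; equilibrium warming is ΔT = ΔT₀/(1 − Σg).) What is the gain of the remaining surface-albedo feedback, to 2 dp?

Amplification A = ΔT/ΔT₀ = 3.76/2.4 = 1.567.
Total gain g = 1 − 1/A = 1 − 1/1.567 = 0.3618.
Known gains sum to 0.371 − 0.244 + 0.0593 = 0.1863.
g_alb = 0.3618 − 0.1863 = 0.18.

0.18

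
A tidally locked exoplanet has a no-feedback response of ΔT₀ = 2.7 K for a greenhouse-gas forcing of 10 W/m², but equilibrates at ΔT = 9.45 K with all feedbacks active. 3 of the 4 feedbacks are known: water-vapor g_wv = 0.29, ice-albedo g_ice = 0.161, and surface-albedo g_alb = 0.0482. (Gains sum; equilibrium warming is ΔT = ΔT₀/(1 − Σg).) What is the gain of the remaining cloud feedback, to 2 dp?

0.22

Amplification A = ΔT/ΔT₀ = 9.45/2.7 = 3.5.
Total gain g = 1 − 1/A = 1 − 1/3.5 = 0.7143.
Known gains sum to 0.29 + 0.161 + 0.0482 = 0.4992.
g_cld = 0.7143 − 0.4992 = 0.22.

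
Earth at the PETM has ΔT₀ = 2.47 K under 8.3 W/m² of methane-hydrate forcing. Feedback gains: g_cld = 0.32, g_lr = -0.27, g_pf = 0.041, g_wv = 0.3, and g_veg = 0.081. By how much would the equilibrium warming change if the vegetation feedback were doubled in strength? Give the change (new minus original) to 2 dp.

Original: g = 0.472, ΔT = 2.47/(1−0.472) = 4.6780 K.
With doubled vegetation: g' = 0.553, ΔT' = 2.47/(1−0.553) = 5.5257 K.
Change = 5.5257 − 4.6780 = 0.85 K.

0.85 K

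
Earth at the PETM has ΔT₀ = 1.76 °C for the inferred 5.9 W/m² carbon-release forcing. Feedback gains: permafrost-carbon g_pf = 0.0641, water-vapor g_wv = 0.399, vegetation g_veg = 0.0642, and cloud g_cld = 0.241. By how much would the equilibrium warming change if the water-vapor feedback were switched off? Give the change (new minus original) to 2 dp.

-4.81 °C

Original: g = 0.7683, ΔT = 1.76/(1−0.7683) = 7.5960 °C.
Without water-vapor: g' = 0.3693, ΔT' = 1.76/(1−0.3693) = 2.7906 °C.
Change = 2.7906 − 7.5960 = -4.81 °C.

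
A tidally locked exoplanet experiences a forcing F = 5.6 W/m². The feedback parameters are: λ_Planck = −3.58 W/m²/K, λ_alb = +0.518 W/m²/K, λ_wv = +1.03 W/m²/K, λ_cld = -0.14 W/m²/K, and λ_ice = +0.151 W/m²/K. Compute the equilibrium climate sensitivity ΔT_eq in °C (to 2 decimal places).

2.77 °C

Net feedback parameter λ = (−3.58) + (+0.518) + (+1.03) + (-0.14) + (+0.151) = -2.021 W/m²/K.
ΔT = −F/λ = −5.6/(-2.021) = 2.77 °C.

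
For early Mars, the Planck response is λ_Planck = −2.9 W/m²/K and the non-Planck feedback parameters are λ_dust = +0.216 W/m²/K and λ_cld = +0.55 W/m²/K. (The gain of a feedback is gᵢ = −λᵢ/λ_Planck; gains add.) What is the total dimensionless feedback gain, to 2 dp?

0.26

Convert to gains: g_dust = 0.216/2.9 = 0.07448; g_cld = 0.55/2.9 = 0.1897.
Total gain g = 0.26418.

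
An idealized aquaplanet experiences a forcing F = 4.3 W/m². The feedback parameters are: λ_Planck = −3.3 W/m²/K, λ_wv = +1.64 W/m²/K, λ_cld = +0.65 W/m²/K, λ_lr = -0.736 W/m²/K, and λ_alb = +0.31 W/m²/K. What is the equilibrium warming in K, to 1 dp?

Net feedback parameter λ = (−3.3) + (+1.64) + (+0.65) + (-0.736) + (+0.31) = -1.436 W/m²/K.
ΔT = −F/λ = −4.3/(-1.436) = 3.0 K.

3.0 K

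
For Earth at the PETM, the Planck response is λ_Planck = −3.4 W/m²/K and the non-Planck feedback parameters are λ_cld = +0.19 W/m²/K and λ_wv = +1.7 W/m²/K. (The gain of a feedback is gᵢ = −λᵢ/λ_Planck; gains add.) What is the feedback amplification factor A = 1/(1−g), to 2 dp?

Convert to gains: g_cld = 0.19/3.4 = 0.05588; g_wv = 1.7/3.4 = 0.5.
Total gain g = 0.55588.
A = 1/(1 − 0.55588) = 2.25.

2.25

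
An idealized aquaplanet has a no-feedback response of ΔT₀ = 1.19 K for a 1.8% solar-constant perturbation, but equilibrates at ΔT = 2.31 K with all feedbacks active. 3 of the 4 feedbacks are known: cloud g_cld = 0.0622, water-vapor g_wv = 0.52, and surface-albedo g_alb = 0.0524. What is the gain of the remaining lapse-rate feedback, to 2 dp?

-0.15

Amplification A = ΔT/ΔT₀ = 2.31/1.19 = 1.941.
Total gain g = 1 − 1/A = 1 − 1/1.941 = 0.4848.
Known gains sum to 0.0622 + 0.52 + 0.0524 = 0.6346.
g_lr = 0.4848 − 0.6346 = -0.15.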